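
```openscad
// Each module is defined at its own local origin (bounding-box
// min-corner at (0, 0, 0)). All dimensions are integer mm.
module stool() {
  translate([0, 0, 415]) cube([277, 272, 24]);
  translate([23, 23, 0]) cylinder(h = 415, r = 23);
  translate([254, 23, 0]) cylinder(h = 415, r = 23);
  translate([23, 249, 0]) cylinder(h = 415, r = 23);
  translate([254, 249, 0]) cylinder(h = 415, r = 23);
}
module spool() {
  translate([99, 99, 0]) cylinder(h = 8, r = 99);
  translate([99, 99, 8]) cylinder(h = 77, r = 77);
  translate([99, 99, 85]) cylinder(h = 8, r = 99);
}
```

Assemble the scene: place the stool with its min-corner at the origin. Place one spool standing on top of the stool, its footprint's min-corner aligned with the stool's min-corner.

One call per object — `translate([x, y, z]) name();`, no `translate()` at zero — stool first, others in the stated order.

stool();
translate([0, 0, 439]) spool();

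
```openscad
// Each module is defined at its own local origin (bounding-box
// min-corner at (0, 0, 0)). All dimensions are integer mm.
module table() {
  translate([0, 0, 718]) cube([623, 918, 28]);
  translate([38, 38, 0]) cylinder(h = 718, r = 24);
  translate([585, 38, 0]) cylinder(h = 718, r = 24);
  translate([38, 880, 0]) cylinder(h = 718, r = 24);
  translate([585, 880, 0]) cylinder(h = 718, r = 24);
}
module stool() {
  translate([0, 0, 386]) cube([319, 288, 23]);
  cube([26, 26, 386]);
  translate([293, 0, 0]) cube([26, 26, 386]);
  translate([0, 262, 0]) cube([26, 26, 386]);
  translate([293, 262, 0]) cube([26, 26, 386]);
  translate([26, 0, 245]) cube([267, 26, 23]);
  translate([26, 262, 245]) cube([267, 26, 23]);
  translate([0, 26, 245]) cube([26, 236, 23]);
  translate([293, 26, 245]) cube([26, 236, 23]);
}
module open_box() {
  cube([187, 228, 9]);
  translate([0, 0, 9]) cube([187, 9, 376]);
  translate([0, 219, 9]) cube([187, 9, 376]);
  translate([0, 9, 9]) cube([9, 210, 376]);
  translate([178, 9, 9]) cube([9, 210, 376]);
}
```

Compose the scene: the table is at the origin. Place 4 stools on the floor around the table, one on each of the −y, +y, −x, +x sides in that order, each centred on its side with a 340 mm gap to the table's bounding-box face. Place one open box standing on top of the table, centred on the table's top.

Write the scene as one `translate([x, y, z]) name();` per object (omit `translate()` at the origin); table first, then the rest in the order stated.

table();
translate([152, -628, 0]) stool();
translate([152, 1258, 0]) stool();
translate([-659, 315, 0]) stool();
translate([963, 315, 0]) stool();
translate([218, 345, 746]) open_box();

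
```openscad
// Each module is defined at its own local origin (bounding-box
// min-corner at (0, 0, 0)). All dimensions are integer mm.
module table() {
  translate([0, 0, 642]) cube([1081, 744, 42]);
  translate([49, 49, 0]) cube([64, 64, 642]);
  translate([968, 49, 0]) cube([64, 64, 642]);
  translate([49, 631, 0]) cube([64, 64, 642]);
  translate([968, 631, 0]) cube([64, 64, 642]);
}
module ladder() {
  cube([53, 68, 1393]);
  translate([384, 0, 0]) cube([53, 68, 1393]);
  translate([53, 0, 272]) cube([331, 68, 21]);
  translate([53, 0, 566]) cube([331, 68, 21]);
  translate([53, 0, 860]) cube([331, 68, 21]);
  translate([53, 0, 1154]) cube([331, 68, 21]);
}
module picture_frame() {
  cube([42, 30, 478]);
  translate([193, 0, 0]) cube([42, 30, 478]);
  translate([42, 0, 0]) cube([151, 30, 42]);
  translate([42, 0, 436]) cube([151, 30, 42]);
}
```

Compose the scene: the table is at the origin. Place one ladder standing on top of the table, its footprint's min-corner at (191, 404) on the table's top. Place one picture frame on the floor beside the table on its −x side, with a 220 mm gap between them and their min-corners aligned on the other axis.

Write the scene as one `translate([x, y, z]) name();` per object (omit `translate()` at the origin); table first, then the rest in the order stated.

table();
translate([191, 404, 684]) ladder();
translate([-455, 0, 0]) picture_frame();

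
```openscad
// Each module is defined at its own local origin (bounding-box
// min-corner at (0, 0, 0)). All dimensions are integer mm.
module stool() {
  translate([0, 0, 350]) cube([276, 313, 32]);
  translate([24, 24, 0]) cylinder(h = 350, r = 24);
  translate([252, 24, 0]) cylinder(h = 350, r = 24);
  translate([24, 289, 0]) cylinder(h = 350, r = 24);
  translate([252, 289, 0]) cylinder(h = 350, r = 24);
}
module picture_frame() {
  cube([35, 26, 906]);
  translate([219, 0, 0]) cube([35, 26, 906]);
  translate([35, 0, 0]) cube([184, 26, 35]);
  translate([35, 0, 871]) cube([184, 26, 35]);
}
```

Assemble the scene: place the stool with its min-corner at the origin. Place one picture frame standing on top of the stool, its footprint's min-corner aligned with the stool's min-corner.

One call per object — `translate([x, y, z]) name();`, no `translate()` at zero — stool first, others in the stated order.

stool();
translate([0, 0, 382]) picture_frame();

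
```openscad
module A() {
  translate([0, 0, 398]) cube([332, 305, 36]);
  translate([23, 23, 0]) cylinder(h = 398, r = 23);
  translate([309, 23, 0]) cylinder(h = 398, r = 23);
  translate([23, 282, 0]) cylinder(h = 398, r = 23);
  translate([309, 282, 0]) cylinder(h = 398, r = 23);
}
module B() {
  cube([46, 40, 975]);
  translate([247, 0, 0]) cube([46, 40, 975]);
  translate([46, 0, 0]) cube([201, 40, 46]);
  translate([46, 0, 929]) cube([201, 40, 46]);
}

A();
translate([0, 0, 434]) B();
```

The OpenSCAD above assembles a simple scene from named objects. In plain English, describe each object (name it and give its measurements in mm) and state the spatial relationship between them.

A is a four-legged stool. The seat is a 332×305×36 mm slab whose top surface is at z = 434 mm; four round legs, each 46 mm in diameter, run from the floor (z = 0) to the underside of the seat, each leg's axis is inset half a diameter from the nearest pair of seat edges (so the leg's bounding box is flush with the corner).

B is a picture frame with a 201×883 mm rectangular opening (x by z) and a uniform 46 mm border on every side. Frame depth is 40 mm along y. It is built from two vertical stiles running the full outside height and two horizontal rails spanning the gap between the stiles.

The picture frame is on top of the stool.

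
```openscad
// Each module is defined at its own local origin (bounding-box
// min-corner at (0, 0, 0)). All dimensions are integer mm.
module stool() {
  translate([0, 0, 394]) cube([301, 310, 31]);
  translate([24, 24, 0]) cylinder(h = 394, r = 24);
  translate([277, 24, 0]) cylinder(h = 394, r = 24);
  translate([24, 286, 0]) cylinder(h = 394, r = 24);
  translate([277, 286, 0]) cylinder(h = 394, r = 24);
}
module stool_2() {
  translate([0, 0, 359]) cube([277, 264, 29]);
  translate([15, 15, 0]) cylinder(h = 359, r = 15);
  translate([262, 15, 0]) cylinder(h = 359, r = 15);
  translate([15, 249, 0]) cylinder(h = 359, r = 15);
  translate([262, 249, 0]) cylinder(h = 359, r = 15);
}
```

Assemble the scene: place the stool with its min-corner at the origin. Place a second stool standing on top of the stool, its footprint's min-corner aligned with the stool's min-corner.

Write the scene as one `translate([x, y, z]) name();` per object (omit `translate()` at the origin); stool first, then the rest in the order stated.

stool();
translate([0, 0, 425]) stool_2();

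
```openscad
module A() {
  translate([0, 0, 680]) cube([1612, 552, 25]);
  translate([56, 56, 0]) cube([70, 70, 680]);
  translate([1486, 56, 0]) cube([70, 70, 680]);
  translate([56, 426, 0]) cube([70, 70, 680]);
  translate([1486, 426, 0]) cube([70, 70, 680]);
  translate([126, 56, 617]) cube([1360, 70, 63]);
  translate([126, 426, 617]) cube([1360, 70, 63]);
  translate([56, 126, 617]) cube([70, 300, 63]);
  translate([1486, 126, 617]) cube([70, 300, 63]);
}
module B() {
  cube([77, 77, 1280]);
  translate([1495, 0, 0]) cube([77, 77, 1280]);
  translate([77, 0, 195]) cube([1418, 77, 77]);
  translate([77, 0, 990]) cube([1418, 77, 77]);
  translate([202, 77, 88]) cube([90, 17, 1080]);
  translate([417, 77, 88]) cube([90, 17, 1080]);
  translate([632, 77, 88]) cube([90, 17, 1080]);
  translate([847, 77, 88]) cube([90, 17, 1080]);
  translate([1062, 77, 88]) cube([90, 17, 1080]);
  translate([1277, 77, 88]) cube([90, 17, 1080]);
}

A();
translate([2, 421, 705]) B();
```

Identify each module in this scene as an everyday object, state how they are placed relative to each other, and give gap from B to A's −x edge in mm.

A is a table. B is a fence section. The fence section is on top of the table. The gap from the fence section to the table's −x edge is 2 mm.

The fence section's min-x is at 2; the table's min-x is 0; gap = 2 mm.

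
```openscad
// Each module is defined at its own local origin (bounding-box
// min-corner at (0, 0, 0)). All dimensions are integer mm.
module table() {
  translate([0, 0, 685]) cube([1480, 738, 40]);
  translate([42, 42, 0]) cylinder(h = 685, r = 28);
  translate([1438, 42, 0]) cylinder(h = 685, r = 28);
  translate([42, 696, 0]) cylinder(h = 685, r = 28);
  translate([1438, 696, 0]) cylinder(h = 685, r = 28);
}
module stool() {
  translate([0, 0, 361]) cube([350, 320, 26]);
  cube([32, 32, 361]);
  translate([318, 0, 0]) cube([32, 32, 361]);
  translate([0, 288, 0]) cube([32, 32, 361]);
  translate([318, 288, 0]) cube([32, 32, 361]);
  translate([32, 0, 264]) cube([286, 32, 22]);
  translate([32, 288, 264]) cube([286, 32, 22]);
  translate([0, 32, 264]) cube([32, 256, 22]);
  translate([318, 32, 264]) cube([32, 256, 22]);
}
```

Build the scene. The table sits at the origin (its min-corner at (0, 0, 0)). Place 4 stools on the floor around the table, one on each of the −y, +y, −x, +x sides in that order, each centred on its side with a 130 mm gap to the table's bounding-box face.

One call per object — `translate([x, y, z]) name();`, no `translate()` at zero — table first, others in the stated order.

table();
translate([565, -450, 0]) stool();
translate([565, 868, 0]) stool();
translate([-480, 209, 0]) stool();
translate([1610, 209, 0]) stool();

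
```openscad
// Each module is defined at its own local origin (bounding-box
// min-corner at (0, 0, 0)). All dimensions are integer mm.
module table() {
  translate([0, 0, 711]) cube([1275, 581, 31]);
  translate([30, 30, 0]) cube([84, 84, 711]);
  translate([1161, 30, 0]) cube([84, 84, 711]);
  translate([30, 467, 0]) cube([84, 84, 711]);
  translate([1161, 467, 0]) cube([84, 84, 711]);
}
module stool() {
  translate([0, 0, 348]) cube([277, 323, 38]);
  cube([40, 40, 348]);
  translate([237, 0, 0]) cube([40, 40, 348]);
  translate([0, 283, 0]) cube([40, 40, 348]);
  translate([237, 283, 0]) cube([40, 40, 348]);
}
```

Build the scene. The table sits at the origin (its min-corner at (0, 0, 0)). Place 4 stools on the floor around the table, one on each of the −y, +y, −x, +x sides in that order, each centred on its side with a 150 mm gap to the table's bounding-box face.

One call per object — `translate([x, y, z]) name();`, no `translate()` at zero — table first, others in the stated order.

table();
translate([499, -473, 0]) stool();
translate([499, 731, 0]) stool();
translate([-427, 129, 0]) stool();
translate([1425, 129, 0]) stool();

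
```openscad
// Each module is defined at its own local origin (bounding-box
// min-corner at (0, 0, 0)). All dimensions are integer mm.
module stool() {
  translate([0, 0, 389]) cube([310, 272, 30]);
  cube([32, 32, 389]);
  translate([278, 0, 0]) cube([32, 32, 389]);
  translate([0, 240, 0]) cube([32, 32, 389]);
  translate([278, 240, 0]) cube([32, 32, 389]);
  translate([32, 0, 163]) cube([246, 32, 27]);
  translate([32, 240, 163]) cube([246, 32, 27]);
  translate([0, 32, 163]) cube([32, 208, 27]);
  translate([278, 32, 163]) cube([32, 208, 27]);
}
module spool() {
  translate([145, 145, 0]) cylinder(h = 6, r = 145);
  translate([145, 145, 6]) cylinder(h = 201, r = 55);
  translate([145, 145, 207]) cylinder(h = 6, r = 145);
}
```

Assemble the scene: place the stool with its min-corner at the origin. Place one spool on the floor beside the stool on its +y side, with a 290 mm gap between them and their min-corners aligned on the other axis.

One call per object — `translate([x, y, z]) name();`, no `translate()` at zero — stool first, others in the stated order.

stool();
translate([0, 562, 0]) spool();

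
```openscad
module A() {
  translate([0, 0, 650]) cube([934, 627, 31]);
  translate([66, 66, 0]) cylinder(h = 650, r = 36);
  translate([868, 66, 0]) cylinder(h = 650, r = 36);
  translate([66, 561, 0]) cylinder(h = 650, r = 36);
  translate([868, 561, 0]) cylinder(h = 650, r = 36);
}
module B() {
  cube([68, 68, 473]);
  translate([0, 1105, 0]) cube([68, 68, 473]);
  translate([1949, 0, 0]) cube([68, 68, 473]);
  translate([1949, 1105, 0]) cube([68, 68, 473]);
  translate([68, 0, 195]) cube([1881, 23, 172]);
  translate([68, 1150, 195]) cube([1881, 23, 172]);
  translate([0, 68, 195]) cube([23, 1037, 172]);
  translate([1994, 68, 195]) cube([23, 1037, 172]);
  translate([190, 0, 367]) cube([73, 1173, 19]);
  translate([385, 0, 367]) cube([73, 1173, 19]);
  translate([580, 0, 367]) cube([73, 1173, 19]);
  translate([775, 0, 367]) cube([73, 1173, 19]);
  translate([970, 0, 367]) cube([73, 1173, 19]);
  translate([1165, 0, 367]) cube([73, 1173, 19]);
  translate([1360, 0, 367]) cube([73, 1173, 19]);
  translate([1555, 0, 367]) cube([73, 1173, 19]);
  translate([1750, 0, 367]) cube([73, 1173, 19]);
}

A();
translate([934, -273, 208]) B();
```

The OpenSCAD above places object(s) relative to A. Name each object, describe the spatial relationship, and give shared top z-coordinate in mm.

Both tops at z = 681 mm.

A is a table. B is a bed frame. The bed frame is beside the table with their tops flush at z = 681. The shared top z-coordinate is 681 mm.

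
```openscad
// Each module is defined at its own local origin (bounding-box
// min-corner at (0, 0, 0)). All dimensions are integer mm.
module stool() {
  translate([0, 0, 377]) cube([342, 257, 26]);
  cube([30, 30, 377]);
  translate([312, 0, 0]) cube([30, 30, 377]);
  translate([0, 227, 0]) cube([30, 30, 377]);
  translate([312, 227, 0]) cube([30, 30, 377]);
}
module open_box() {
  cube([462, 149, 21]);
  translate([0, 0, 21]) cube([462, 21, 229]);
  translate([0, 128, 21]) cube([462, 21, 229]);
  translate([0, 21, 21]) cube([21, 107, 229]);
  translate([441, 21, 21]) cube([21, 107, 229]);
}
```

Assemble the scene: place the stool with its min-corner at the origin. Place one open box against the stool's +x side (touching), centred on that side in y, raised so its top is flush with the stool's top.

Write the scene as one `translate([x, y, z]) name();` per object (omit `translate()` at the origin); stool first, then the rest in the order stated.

stool();
translate([342, 54, 153]) open_box();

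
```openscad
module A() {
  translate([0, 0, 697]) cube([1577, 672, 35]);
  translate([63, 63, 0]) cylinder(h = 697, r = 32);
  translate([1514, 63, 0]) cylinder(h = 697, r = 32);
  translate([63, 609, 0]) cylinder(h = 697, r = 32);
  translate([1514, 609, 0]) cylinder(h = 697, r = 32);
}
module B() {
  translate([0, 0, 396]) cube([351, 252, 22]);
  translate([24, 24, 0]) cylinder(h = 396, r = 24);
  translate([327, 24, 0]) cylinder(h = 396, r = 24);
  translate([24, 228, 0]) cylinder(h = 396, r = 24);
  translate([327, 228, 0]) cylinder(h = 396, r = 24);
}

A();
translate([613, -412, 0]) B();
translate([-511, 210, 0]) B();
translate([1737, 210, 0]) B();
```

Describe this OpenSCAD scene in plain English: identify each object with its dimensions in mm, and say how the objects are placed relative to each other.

A is a table: top 1577 mm (x) × 672 mm (y), 35 mm thick, upper face at z = 732 mm, on four round legs of 64 mm diameter, each leg's bounding box inset 31 mm from the nearest pair of top edges, running from z = 0 to the bottom of the top.

B is a four-legged stool. The seat is 351×252 mm, 22 mm thick, top at z = 418 mm. It stands on four round legs, each 48 mm in diameter, from z = 0 to the seat underside, each leg's axis is inset half a diameter from the nearest pair of seat edges (so the leg's bounding box is flush with the corner).

Three stools sit around the table at the −y, −x, +x sides.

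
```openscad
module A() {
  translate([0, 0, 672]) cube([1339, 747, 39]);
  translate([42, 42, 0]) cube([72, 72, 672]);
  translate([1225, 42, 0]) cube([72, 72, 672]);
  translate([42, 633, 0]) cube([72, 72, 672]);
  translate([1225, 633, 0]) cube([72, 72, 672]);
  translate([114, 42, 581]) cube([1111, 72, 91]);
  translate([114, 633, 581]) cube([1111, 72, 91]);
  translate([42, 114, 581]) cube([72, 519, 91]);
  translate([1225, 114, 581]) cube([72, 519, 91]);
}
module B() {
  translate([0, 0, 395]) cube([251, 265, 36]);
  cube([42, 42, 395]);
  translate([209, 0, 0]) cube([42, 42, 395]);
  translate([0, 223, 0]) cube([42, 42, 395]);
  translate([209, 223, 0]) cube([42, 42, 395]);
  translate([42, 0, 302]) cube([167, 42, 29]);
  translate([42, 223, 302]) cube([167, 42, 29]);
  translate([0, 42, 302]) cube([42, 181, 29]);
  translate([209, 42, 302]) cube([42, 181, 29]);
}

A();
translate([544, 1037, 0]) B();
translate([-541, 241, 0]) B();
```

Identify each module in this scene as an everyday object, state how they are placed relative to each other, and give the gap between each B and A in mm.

A is a table. B is a stool. Two stools sit around the table at the +y, −x sides. The gap between each stool and the table is 290 mm.

Each stool's nearest face is 290 mm from the table's bounding box.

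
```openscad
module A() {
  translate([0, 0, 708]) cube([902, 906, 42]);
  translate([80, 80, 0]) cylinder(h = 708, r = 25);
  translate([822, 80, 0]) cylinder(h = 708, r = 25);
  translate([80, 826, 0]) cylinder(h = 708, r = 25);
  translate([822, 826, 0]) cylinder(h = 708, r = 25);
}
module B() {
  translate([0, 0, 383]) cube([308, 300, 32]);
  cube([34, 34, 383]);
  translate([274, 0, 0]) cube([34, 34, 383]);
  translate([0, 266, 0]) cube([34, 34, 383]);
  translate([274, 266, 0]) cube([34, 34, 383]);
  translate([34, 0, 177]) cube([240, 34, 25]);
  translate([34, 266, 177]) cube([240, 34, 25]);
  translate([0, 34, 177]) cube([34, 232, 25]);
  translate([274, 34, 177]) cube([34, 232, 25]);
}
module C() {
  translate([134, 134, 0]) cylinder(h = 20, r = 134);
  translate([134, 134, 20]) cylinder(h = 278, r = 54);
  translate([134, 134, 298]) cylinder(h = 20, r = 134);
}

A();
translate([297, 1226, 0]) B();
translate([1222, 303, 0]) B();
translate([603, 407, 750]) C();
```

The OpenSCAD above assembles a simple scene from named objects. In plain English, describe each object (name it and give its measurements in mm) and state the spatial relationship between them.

A is a table with a 902×906 mm rectangular top, 42 mm thick, top surface at z = 750 mm, supported by four round legs of 50 mm diameter, each leg's bounding box inset 55 mm from the nearest pair of top edges, running from the floor.

B is a simple wooden stool: a rectangular seat 308 mm (x) by 300 mm (y), 32 mm thick, top face at z = 415 mm, on four square legs, each 34×34 mm in cross-section. The legs rest on z = 0, each flush with a corner of the seat. Four stretchers, 34 mm wide and 25 mm tall, connect adjacent legs with their undersides at z = 177 mm, each running between the inner faces of the legs it joins and aligned with the legs' outer faces on the other axis.

C is a spool: two coaxial disc flanges of radius 134 mm and thickness 20 mm, joined by a core cylinder of radius 54 mm and height 278 mm. The lower flange rests on z = 0 and the three cylinders share a vertical axis.

Two stools sit around the table at the +y, +x sides. The spool is on top of the table.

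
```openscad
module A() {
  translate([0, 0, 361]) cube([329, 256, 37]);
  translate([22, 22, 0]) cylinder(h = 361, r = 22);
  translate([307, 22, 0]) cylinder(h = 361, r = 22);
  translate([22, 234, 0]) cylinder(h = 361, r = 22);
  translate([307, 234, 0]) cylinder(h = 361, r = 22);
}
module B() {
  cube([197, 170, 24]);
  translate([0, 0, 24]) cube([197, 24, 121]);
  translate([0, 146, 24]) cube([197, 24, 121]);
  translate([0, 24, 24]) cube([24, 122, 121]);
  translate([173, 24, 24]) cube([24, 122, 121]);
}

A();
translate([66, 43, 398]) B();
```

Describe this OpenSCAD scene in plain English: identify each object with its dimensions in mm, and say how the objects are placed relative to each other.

A is a four-legged stool. The seat is 329×256 mm, 37 mm thick, top at z = 398 mm. It stands on four round legs, each 44 mm in diameter, from z = 0 to the seat underside, each leg's axis is inset half a diameter from the nearest pair of seat edges (so the leg's bounding box is flush with the corner).

B is an open-topped rectangular box: outside dimensions 197×170×145 mm, with a uniform wall and base thickness of 24 mm. The base is a full 197×170 slab on the floor; four walls sit on top of the base. The front and back walls (the −y and +y sides) span the full width; the two side walls fit between them.

The open box is on top of the stool, centred.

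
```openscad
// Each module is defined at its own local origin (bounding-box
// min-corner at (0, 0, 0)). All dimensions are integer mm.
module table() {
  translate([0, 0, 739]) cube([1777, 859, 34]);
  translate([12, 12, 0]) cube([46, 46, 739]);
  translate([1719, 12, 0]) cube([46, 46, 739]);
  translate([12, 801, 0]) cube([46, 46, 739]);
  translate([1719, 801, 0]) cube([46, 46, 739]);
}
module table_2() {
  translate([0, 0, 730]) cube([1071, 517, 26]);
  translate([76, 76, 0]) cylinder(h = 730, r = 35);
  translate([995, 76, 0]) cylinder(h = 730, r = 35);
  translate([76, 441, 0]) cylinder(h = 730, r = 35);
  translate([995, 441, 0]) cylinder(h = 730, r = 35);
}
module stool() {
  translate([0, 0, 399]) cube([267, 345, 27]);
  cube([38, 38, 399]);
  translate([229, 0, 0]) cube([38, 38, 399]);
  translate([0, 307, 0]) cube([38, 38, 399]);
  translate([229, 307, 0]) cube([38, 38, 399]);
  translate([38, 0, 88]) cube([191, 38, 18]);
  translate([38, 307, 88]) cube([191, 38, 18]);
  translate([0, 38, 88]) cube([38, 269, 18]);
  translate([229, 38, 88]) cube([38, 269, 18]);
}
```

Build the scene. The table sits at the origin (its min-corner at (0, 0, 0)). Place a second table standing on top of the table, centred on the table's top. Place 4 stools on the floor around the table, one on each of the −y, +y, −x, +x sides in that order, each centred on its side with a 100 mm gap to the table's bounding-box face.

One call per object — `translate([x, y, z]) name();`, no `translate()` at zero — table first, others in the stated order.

table();
translate([353, 171, 773]) table_2();
translate([755, -445, 0]) stool();
translate([755, 959, 0]) stool();
translate([-367, 257, 0]) stool();
translate([1877, 257, 0]) stool();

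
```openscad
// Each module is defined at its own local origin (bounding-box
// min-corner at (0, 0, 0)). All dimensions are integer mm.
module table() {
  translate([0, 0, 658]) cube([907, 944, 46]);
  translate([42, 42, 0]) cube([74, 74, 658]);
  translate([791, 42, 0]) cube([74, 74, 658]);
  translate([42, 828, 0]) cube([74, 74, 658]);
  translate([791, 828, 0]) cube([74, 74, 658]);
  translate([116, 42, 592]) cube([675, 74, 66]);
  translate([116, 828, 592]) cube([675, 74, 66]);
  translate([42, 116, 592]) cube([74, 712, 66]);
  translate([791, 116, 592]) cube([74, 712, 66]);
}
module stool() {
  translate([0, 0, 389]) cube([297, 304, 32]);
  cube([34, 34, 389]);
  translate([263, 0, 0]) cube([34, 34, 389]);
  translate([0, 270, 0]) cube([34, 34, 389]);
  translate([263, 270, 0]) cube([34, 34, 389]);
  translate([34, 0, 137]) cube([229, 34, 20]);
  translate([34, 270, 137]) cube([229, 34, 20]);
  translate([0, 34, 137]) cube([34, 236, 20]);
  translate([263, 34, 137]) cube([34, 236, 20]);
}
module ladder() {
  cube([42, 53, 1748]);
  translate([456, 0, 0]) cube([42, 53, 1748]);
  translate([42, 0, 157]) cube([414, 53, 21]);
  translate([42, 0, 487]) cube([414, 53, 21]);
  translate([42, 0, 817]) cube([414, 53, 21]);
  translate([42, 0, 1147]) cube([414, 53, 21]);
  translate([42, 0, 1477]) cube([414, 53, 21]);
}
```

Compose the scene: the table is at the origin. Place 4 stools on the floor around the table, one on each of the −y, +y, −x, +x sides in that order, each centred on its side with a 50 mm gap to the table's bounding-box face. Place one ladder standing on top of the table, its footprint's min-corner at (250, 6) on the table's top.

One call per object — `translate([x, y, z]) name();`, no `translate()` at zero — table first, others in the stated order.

table();
translate([305, -354, 0]) stool();
translate([305, 994, 0]) stool();
translate([-347, 320, 0]) stool();
translate([957, 320, 0]) stool();
translate([250, 6, 704]) ladder();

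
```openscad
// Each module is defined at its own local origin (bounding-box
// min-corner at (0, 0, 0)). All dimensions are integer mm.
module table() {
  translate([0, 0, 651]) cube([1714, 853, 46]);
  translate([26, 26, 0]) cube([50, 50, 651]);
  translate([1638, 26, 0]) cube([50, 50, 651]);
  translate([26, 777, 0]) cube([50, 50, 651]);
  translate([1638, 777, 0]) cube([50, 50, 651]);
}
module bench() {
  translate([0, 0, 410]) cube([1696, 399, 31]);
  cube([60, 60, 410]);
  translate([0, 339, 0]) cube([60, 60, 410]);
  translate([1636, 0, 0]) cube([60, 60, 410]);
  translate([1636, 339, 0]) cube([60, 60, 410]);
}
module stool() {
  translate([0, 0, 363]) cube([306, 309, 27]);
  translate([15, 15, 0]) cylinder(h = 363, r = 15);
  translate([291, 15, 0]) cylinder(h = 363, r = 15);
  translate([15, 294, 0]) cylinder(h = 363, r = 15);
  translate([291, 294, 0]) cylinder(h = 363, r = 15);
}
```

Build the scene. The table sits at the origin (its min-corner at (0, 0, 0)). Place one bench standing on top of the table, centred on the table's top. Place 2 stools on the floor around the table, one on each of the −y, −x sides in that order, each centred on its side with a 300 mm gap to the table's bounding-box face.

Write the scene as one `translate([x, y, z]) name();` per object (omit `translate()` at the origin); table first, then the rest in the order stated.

table();
translate([9, 227, 697]) bench();
translate([704, -609, 0]) stool();
translate([-606, 272, 0]) stool();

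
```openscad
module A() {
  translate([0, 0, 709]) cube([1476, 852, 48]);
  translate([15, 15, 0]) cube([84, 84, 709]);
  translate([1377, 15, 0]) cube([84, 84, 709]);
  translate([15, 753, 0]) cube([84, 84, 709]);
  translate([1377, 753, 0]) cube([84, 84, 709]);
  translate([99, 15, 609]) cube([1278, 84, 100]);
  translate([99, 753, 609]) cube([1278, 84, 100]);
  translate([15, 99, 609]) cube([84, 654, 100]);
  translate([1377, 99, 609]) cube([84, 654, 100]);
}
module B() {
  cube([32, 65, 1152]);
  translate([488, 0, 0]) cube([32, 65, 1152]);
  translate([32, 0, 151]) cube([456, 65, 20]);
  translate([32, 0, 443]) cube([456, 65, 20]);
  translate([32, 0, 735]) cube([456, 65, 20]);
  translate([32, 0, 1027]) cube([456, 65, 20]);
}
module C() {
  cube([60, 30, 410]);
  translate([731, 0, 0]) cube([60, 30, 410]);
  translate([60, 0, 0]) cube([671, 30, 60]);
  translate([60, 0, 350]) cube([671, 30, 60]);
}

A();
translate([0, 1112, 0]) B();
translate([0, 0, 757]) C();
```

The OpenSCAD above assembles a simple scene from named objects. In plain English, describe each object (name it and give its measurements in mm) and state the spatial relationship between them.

A is a rectangular dining table. The top is 1476×852×48 mm with its upper surface at z = 757 mm. It stands on four 84×84 mm square legs, each inset 15 mm from the nearest pair of top edges, running from the floor to the underside of the top. Four apron rails, 84 mm thick and 100 mm tall, run between adjacent legs with their top edges flush with the underside of the top and their outer faces flush with the legs' outer faces.

B is a straight ladder. Two 32×65 mm vertical rails, 1152 mm tall, stand 520 mm apart (outside-to-outside) with their front faces coplanar on the −y side. 4 rungs, each 65 mm deep and 20 mm tall, span between the inner faces of the rails, front faces flush with the rails. The lowest rung's underside is at z = 151 mm and rungs are spaced 292 mm apart (underside to underside).

C is a picture frame with a 671×290 mm rectangular opening (x by z) and a uniform 60 mm border on every side. Frame depth is 30 mm along y. It is built from two vertical stiles running the full outside height and two horizontal rails spanning the gap between the stiles.

The ladder is on the floor beside the table on its +y side. The picture frame is on top of the table.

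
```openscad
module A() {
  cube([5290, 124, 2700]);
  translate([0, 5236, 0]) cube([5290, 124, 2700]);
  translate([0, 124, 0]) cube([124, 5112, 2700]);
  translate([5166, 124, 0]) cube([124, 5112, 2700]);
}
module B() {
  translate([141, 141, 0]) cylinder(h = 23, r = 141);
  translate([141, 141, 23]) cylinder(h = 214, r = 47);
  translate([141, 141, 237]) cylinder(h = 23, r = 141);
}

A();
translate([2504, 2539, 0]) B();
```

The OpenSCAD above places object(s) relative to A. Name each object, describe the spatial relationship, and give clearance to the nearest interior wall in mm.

Clearances: x = 2380, y = 2415; minimum 2380 mm.

A is a house frame. B is a spool. The spool sits inside the house frame, centred. The clearance to the nearest interior wall is 2380 mm.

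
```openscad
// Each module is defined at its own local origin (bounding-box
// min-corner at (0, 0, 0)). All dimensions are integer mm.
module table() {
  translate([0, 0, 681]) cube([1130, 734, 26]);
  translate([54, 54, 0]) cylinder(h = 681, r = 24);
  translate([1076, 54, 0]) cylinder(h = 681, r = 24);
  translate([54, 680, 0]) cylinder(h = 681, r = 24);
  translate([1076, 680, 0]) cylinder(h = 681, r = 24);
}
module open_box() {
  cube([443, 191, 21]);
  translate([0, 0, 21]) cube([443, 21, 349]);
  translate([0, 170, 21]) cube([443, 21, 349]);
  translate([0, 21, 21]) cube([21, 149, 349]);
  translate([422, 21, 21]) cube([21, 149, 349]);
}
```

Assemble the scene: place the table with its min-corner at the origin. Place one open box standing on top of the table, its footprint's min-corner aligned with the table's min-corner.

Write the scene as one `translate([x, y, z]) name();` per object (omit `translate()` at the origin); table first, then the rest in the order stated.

table();
translate([0, 0, 707]) open_box();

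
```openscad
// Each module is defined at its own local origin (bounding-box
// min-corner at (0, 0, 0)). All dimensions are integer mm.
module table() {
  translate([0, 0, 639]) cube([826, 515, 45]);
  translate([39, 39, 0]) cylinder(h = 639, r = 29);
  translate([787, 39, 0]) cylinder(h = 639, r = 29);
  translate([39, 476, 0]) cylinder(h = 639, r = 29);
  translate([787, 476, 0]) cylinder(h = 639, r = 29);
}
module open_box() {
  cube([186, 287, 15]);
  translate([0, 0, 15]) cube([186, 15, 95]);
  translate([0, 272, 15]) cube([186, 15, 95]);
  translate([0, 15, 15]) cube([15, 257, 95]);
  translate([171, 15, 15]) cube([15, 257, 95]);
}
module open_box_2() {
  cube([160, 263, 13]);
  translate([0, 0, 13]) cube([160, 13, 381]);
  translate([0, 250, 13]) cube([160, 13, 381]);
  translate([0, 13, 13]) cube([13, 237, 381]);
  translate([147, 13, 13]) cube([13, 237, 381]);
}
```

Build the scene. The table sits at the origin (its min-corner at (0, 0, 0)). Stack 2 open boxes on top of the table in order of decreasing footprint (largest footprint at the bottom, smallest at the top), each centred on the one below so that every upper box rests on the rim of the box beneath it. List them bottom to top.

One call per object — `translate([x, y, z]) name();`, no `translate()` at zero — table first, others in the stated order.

table();
translate([320, 114, 684]) open_box();
translate([333, 126, 794]) open_box_2();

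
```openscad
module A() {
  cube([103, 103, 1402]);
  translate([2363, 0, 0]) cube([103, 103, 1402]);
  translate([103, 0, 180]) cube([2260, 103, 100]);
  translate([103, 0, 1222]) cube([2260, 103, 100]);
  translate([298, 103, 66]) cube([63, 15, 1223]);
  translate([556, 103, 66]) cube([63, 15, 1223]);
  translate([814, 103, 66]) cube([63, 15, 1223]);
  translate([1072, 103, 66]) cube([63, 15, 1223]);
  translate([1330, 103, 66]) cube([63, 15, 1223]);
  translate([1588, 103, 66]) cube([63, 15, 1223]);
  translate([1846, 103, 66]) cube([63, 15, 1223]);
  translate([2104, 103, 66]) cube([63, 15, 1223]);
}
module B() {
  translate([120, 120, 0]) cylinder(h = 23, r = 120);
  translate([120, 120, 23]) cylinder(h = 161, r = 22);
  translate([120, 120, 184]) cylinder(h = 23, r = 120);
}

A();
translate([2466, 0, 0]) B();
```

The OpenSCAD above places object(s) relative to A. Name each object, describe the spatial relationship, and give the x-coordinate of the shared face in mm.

The fence section's +x face and the spool's −x face are both at x = 2466 mm.

A is a fence section. B is a spool. The spool is against the fence section's +x side, with their −y faces flush. The x-coordinate of the shared face is 2466 mm.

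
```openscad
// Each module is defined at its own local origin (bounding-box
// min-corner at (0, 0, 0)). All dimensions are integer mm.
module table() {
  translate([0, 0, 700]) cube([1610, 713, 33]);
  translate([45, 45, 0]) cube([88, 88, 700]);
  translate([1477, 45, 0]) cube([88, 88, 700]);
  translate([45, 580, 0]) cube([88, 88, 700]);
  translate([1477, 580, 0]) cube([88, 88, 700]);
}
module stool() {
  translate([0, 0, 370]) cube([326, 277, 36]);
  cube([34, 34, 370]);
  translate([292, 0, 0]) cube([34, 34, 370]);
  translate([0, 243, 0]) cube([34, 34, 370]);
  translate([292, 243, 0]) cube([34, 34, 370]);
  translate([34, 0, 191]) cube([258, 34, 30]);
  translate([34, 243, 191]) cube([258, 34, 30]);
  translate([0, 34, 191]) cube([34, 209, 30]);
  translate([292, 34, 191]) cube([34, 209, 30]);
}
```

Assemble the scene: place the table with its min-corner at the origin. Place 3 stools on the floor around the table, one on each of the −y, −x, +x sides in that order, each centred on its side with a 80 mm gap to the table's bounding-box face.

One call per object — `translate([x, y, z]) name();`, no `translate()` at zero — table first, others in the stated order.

table();
translate([642, -357, 0]) stool();
translate([-406, 218, 0]) stool();
translate([1690, 218, 0]) stool();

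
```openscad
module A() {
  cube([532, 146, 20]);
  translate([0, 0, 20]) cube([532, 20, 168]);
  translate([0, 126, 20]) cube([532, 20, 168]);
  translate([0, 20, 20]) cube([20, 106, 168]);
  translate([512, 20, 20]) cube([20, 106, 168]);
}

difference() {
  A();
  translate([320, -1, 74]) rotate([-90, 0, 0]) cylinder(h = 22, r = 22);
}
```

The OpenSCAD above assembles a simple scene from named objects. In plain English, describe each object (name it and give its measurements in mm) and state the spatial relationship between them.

A is an open storage box with external size 532×146×188 mm and wall thickness 20 mm (the base is also 20 mm thick). The base covers the whole footprint; the four walls stand on the base, with the y-facing walls full-width and the x-facing walls fitting between their inner faces.

The open box has a circular hole of radius 22 mm through its front wall, centred at (x = 320, z = 74).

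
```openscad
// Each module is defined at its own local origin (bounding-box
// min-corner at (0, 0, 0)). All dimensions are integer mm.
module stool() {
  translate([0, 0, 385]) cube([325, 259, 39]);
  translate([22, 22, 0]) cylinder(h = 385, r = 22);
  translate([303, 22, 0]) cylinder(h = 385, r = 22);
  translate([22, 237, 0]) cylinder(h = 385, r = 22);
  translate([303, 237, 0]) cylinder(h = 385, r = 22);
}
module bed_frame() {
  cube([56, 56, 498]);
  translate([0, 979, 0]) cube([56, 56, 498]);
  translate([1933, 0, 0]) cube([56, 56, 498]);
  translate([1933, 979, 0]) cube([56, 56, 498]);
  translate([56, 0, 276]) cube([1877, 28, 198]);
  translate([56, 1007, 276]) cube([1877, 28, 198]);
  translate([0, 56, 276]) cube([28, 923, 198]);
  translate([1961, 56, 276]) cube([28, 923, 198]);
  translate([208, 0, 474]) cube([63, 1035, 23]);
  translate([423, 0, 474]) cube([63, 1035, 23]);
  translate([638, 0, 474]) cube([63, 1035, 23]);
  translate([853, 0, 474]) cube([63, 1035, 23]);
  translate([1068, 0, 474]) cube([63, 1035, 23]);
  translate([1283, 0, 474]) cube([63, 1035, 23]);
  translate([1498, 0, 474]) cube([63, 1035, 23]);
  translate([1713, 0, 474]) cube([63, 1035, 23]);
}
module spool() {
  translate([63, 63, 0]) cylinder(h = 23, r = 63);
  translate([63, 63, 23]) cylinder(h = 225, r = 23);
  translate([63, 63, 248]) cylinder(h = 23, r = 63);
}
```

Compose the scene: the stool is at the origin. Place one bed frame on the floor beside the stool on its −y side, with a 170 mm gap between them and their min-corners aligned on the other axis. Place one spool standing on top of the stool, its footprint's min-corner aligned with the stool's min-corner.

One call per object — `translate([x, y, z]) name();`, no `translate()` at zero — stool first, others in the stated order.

stool();
translate([0, -1205, 0]) bed_frame();
translate([0, 0, 424]) spool();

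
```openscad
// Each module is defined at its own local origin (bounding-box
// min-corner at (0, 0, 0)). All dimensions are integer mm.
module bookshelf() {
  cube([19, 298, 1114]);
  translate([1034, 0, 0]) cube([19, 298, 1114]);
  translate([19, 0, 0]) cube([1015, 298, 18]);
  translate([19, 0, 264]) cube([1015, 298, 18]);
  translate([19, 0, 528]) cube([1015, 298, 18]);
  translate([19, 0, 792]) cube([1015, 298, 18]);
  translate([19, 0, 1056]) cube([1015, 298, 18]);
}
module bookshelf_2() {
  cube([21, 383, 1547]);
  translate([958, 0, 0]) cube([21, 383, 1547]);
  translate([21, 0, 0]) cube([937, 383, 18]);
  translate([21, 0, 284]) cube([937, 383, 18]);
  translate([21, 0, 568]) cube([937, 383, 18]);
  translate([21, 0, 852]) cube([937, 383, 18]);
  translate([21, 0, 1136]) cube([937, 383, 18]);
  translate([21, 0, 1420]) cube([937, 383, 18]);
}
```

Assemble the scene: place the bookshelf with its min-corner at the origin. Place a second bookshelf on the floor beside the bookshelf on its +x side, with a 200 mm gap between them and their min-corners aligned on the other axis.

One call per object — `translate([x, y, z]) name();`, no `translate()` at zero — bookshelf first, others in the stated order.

bookshelf();
translate([1253, 0, 0]) bookshelf_2();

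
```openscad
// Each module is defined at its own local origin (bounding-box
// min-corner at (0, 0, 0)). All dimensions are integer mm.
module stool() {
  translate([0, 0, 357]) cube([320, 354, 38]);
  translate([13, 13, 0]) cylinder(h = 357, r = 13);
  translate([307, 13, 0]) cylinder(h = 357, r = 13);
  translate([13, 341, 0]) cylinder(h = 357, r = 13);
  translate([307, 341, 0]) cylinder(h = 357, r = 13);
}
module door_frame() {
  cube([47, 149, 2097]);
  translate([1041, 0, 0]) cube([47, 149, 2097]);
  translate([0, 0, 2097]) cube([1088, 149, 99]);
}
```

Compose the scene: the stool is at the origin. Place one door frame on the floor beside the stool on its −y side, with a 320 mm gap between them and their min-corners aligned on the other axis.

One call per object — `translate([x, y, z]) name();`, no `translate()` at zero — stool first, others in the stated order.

stool();
translate([0, -469, 0]) door_frame();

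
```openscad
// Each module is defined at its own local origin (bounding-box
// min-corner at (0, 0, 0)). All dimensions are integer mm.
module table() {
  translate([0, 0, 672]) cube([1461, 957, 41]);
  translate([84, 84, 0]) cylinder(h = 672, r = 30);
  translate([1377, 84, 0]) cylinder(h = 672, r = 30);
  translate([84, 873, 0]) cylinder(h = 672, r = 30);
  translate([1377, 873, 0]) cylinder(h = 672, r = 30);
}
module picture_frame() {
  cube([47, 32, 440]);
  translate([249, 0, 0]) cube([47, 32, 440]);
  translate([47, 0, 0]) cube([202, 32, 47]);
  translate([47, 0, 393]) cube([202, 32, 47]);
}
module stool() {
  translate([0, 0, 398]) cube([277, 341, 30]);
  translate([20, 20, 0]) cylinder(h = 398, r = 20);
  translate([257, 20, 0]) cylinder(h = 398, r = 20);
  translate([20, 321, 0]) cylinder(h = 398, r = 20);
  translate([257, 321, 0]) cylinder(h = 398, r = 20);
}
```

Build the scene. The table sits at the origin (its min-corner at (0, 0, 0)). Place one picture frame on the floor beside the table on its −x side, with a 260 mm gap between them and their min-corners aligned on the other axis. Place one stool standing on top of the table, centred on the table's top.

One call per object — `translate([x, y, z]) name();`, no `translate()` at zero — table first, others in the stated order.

table();
translate([-556, 0, 0]) picture_frame();
translate([592, 308, 713]) stool();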